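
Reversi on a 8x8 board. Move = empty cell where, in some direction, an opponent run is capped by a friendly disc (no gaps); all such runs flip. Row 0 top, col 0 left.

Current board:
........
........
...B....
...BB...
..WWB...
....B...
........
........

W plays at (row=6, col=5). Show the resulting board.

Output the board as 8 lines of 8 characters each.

Place W at (6,5); scan 8 dirs for brackets.
Dir NW: opp run (5,4) capped by W -> flip
Dir N: first cell '.' (not opp) -> no flip
Dir NE: first cell '.' (not opp) -> no flip
Dir W: first cell '.' (not opp) -> no flip
Dir E: first cell '.' (not opp) -> no flip
Dir SW: first cell '.' (not opp) -> no flip
Dir S: first cell '.' (not opp) -> no flip
Dir SE: first cell '.' (not opp) -> no flip
All flips: (5,4)

Answer: ........
........
...B....
...BB...
..WWB...
....W...
.....W..
........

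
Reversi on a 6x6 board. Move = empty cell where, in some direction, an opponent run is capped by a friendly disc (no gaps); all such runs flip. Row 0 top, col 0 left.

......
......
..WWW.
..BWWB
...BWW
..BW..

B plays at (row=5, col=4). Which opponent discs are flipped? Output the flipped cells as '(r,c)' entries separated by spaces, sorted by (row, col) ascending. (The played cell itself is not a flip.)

Dir NW: first cell 'B' (not opp) -> no flip
Dir N: opp run (4,4) (3,4) (2,4), next='.' -> no flip
Dir NE: opp run (4,5), next=edge -> no flip
Dir W: opp run (5,3) capped by B -> flip
Dir E: first cell '.' (not opp) -> no flip
Dir SW: edge -> no flip
Dir S: edge -> no flip
Dir SE: edge -> no flip

Answer: (5,3)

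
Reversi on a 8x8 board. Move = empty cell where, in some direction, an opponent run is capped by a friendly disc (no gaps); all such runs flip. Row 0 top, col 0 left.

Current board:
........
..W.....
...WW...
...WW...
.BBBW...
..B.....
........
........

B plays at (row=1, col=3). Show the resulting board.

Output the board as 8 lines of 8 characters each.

Place B at (1,3); scan 8 dirs for brackets.
Dir NW: first cell '.' (not opp) -> no flip
Dir N: first cell '.' (not opp) -> no flip
Dir NE: first cell '.' (not opp) -> no flip
Dir W: opp run (1,2), next='.' -> no flip
Dir E: first cell '.' (not opp) -> no flip
Dir SW: first cell '.' (not opp) -> no flip
Dir S: opp run (2,3) (3,3) capped by B -> flip
Dir SE: opp run (2,4), next='.' -> no flip
All flips: (2,3) (3,3)

Answer: ........
..WB....
...BW...
...BW...
.BBBW...
..B.....
........
........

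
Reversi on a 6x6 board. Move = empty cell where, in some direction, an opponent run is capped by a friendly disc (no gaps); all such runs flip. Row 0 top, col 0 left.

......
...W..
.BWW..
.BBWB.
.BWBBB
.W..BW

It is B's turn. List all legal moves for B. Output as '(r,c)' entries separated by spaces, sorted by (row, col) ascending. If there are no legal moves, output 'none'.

(0,2): no bracket -> illegal
(0,3): flips 3 -> legal
(0,4): flips 2 -> legal
(1,1): flips 2 -> legal
(1,2): flips 2 -> legal
(1,4): flips 1 -> legal
(2,4): flips 2 -> legal
(4,0): no bracket -> illegal
(5,0): no bracket -> illegal
(5,2): flips 1 -> legal
(5,3): flips 1 -> legal

Answer: (0,3) (0,4) (1,1) (1,2) (1,4) (2,4) (5,2) (5,3)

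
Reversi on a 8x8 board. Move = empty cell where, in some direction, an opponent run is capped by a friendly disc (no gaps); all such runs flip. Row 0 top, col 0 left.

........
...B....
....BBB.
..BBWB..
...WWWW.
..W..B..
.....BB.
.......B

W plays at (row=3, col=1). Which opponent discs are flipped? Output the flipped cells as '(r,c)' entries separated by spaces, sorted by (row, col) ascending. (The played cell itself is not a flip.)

Answer: (3,2) (3,3)

Derivation:
Dir NW: first cell '.' (not opp) -> no flip
Dir N: first cell '.' (not opp) -> no flip
Dir NE: first cell '.' (not opp) -> no flip
Dir W: first cell '.' (not opp) -> no flip
Dir E: opp run (3,2) (3,3) capped by W -> flip
Dir SW: first cell '.' (not opp) -> no flip
Dir S: first cell '.' (not opp) -> no flip
Dir SE: first cell '.' (not opp) -> no flip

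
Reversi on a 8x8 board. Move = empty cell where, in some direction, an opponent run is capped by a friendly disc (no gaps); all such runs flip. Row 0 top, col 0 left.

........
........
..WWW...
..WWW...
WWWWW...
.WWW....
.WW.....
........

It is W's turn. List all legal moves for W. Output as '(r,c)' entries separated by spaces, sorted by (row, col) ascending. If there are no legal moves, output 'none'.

none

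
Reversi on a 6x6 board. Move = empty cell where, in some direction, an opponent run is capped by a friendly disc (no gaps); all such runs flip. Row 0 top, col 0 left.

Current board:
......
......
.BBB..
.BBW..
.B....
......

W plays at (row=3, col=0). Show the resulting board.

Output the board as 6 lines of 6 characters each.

Answer: ......
......
.BBB..
WWWW..
.B....
......

Derivation:
Place W at (3,0); scan 8 dirs for brackets.
Dir NW: edge -> no flip
Dir N: first cell '.' (not opp) -> no flip
Dir NE: opp run (2,1), next='.' -> no flip
Dir W: edge -> no flip
Dir E: opp run (3,1) (3,2) capped by W -> flip
Dir SW: edge -> no flip
Dir S: first cell '.' (not opp) -> no flip
Dir SE: opp run (4,1), next='.' -> no flip
All flips: (3,1) (3,2)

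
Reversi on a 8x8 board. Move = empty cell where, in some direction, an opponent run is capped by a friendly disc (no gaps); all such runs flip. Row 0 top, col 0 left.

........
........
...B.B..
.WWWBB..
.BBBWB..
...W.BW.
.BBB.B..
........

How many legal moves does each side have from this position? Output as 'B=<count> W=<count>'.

Answer: B=10 W=16

Derivation:
-- B to move --
(2,0): flips 1 -> legal
(2,1): flips 2 -> legal
(2,2): flips 3 -> legal
(2,4): flips 1 -> legal
(3,0): flips 3 -> legal
(4,0): no bracket -> illegal
(4,6): no bracket -> illegal
(4,7): flips 1 -> legal
(5,2): no bracket -> illegal
(5,4): flips 1 -> legal
(5,7): flips 1 -> legal
(6,4): flips 1 -> legal
(6,6): no bracket -> illegal
(6,7): flips 1 -> legal
B mobility = 10
-- W to move --
(1,2): flips 3 -> legal
(1,3): flips 1 -> legal
(1,4): flips 1 -> legal
(1,5): no bracket -> illegal
(1,6): no bracket -> illegal
(2,2): no bracket -> illegal
(2,4): flips 1 -> legal
(2,6): flips 1 -> legal
(3,0): no bracket -> illegal
(3,6): flips 2 -> legal
(4,0): flips 3 -> legal
(4,6): flips 1 -> legal
(5,0): flips 1 -> legal
(5,1): flips 2 -> legal
(5,2): flips 1 -> legal
(5,4): flips 2 -> legal
(6,0): no bracket -> illegal
(6,4): no bracket -> illegal
(6,6): flips 1 -> legal
(7,0): no bracket -> illegal
(7,1): flips 1 -> legal
(7,2): no bracket -> illegal
(7,3): flips 1 -> legal
(7,4): flips 1 -> legal
(7,5): no bracket -> illegal
(7,6): no bracket -> illegal
W mobility = 16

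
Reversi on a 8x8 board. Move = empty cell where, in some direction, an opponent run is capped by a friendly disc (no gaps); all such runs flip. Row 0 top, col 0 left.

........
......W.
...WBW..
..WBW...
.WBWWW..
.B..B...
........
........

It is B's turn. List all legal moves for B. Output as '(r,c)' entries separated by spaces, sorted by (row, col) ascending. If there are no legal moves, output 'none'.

(0,5): no bracket -> illegal
(0,6): no bracket -> illegal
(0,7): no bracket -> illegal
(1,2): no bracket -> illegal
(1,3): flips 1 -> legal
(1,4): no bracket -> illegal
(1,5): no bracket -> illegal
(1,7): no bracket -> illegal
(2,1): flips 2 -> legal
(2,2): flips 2 -> legal
(2,6): flips 1 -> legal
(2,7): no bracket -> illegal
(3,0): no bracket -> illegal
(3,1): flips 2 -> legal
(3,5): flips 1 -> legal
(3,6): flips 1 -> legal
(4,0): flips 1 -> legal
(4,6): flips 3 -> legal
(5,0): no bracket -> illegal
(5,2): no bracket -> illegal
(5,3): flips 1 -> legal
(5,5): flips 1 -> legal
(5,6): no bracket -> illegal

Answer: (1,3) (2,1) (2,2) (2,6) (3,1) (3,5) (3,6) (4,0) (4,6) (5,3) (5,5)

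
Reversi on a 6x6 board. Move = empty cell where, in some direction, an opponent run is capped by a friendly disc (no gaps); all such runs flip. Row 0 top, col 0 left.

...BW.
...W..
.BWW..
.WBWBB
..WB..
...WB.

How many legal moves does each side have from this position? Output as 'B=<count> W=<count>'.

Answer: B=7 W=7

Derivation:
-- B to move --
(0,2): no bracket -> illegal
(0,5): flips 1 -> legal
(1,1): no bracket -> illegal
(1,2): flips 2 -> legal
(1,4): flips 1 -> legal
(1,5): no bracket -> illegal
(2,0): no bracket -> illegal
(2,4): flips 2 -> legal
(3,0): flips 1 -> legal
(4,0): no bracket -> illegal
(4,1): flips 2 -> legal
(4,4): no bracket -> illegal
(5,1): no bracket -> illegal
(5,2): flips 2 -> legal
B mobility = 7
-- W to move --
(0,2): flips 1 -> legal
(1,0): no bracket -> illegal
(1,1): flips 1 -> legal
(1,2): no bracket -> illegal
(1,4): no bracket -> illegal
(2,0): flips 1 -> legal
(2,4): no bracket -> illegal
(2,5): no bracket -> illegal
(3,0): no bracket -> illegal
(4,1): flips 1 -> legal
(4,4): flips 1 -> legal
(4,5): flips 1 -> legal
(5,2): no bracket -> illegal
(5,5): flips 1 -> legal
W mobility = 7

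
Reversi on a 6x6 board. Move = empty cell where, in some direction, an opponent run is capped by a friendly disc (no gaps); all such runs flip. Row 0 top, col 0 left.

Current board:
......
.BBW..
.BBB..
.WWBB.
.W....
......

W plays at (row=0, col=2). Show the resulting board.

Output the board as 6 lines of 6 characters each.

Place W at (0,2); scan 8 dirs for brackets.
Dir NW: edge -> no flip
Dir N: edge -> no flip
Dir NE: edge -> no flip
Dir W: first cell '.' (not opp) -> no flip
Dir E: first cell '.' (not opp) -> no flip
Dir SW: opp run (1,1), next='.' -> no flip
Dir S: opp run (1,2) (2,2) capped by W -> flip
Dir SE: first cell 'W' (not opp) -> no flip
All flips: (1,2) (2,2)

Answer: ..W...
.BWW..
.BWB..
.WWBB.
.W....
......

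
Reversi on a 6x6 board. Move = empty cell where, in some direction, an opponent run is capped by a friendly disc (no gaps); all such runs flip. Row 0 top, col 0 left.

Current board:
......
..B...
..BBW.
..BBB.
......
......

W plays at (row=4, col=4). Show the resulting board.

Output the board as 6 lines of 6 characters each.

Answer: ......
..B...
..BBW.
..BBW.
....W.
......

Derivation:
Place W at (4,4); scan 8 dirs for brackets.
Dir NW: opp run (3,3) (2,2), next='.' -> no flip
Dir N: opp run (3,4) capped by W -> flip
Dir NE: first cell '.' (not opp) -> no flip
Dir W: first cell '.' (not opp) -> no flip
Dir E: first cell '.' (not opp) -> no flip
Dir SW: first cell '.' (not opp) -> no flip
Dir S: first cell '.' (not opp) -> no flip
Dir SE: first cell '.' (not opp) -> no flip
All flips: (3,4)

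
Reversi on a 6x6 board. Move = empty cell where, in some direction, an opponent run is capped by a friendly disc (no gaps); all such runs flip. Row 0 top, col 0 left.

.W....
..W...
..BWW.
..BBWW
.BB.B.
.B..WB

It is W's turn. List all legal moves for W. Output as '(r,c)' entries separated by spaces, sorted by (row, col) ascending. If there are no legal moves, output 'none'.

(1,1): no bracket -> illegal
(1,3): no bracket -> illegal
(2,1): flips 1 -> legal
(3,0): no bracket -> illegal
(3,1): flips 2 -> legal
(4,0): no bracket -> illegal
(4,3): flips 1 -> legal
(4,5): no bracket -> illegal
(5,0): flips 2 -> legal
(5,2): flips 3 -> legal
(5,3): flips 1 -> legal

Answer: (2,1) (3,1) (4,3) (5,0) (5,2) (5,3)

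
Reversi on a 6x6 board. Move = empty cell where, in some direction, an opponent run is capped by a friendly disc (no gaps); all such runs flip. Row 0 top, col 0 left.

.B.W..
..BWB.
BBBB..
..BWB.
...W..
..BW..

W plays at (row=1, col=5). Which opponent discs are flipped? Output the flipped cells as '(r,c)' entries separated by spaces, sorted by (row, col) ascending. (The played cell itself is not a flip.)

Answer: (1,4)

Derivation:
Dir NW: first cell '.' (not opp) -> no flip
Dir N: first cell '.' (not opp) -> no flip
Dir NE: edge -> no flip
Dir W: opp run (1,4) capped by W -> flip
Dir E: edge -> no flip
Dir SW: first cell '.' (not opp) -> no flip
Dir S: first cell '.' (not opp) -> no flip
Dir SE: edge -> no flip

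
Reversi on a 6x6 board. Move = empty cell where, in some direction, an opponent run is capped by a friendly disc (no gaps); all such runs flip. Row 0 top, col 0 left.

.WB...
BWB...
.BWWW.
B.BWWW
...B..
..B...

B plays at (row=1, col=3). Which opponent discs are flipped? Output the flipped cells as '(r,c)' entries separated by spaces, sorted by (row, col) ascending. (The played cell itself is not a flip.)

Dir NW: first cell 'B' (not opp) -> no flip
Dir N: first cell '.' (not opp) -> no flip
Dir NE: first cell '.' (not opp) -> no flip
Dir W: first cell 'B' (not opp) -> no flip
Dir E: first cell '.' (not opp) -> no flip
Dir SW: opp run (2,2), next='.' -> no flip
Dir S: opp run (2,3) (3,3) capped by B -> flip
Dir SE: opp run (2,4) (3,5), next=edge -> no flip

Answer: (2,3) (3,3)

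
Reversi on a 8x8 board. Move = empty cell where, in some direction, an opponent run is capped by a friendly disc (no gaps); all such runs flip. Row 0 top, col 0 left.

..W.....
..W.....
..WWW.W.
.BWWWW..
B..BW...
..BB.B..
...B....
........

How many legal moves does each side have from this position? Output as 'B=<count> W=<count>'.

-- B to move --
(0,1): no bracket -> illegal
(0,3): no bracket -> illegal
(1,1): flips 3 -> legal
(1,3): flips 3 -> legal
(1,4): no bracket -> illegal
(1,5): no bracket -> illegal
(1,6): no bracket -> illegal
(1,7): flips 3 -> legal
(2,1): flips 1 -> legal
(2,5): flips 1 -> legal
(2,7): no bracket -> illegal
(3,6): flips 4 -> legal
(3,7): no bracket -> illegal
(4,1): no bracket -> illegal
(4,2): no bracket -> illegal
(4,5): flips 1 -> legal
(4,6): no bracket -> illegal
(5,4): no bracket -> illegal
B mobility = 7
-- W to move --
(2,0): no bracket -> illegal
(2,1): no bracket -> illegal
(3,0): flips 1 -> legal
(4,1): no bracket -> illegal
(4,2): flips 1 -> legal
(4,5): no bracket -> illegal
(4,6): no bracket -> illegal
(5,0): no bracket -> illegal
(5,1): no bracket -> illegal
(5,4): flips 1 -> legal
(5,6): no bracket -> illegal
(6,1): flips 2 -> legal
(6,2): flips 1 -> legal
(6,4): no bracket -> illegal
(6,5): no bracket -> illegal
(6,6): flips 1 -> legal
(7,2): no bracket -> illegal
(7,3): flips 3 -> legal
(7,4): no bracket -> illegal
W mobility = 7

Answer: B=7 W=7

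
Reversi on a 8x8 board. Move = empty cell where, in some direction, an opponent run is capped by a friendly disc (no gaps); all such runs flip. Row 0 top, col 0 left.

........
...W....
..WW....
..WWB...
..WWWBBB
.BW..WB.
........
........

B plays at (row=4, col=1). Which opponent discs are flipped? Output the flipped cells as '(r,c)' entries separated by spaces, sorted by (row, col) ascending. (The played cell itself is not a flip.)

Dir NW: first cell '.' (not opp) -> no flip
Dir N: first cell '.' (not opp) -> no flip
Dir NE: opp run (3,2) (2,3), next='.' -> no flip
Dir W: first cell '.' (not opp) -> no flip
Dir E: opp run (4,2) (4,3) (4,4) capped by B -> flip
Dir SW: first cell '.' (not opp) -> no flip
Dir S: first cell 'B' (not opp) -> no flip
Dir SE: opp run (5,2), next='.' -> no flip

Answer: (4,2) (4,3) (4,4)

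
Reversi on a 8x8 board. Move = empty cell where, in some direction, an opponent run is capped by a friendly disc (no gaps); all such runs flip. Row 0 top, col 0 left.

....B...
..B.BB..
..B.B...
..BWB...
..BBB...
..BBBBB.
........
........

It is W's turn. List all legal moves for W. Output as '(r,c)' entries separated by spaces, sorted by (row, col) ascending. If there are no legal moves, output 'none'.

Answer: (0,6) (1,1) (3,1) (3,5) (5,1) (6,3) (6,6)

Derivation:
(0,1): no bracket -> illegal
(0,2): no bracket -> illegal
(0,3): no bracket -> illegal
(0,5): no bracket -> illegal
(0,6): flips 2 -> legal
(1,1): flips 1 -> legal
(1,3): no bracket -> illegal
(1,6): no bracket -> illegal
(2,1): no bracket -> illegal
(2,3): no bracket -> illegal
(2,5): no bracket -> illegal
(2,6): no bracket -> illegal
(3,1): flips 1 -> legal
(3,5): flips 1 -> legal
(4,1): no bracket -> illegal
(4,5): no bracket -> illegal
(4,6): no bracket -> illegal
(4,7): no bracket -> illegal
(5,1): flips 1 -> legal
(5,7): no bracket -> illegal
(6,1): no bracket -> illegal
(6,2): no bracket -> illegal
(6,3): flips 2 -> legal
(6,4): no bracket -> illegal
(6,5): no bracket -> illegal
(6,6): flips 2 -> legal
(6,7): no bracket -> illegal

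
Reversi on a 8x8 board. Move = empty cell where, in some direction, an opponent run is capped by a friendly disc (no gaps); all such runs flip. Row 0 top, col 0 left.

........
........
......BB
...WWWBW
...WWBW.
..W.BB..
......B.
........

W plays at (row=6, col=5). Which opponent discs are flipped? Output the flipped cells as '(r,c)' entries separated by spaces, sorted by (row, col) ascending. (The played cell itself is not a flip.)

Answer: (4,5) (5,4) (5,5)

Derivation:
Dir NW: opp run (5,4) capped by W -> flip
Dir N: opp run (5,5) (4,5) capped by W -> flip
Dir NE: first cell '.' (not opp) -> no flip
Dir W: first cell '.' (not opp) -> no flip
Dir E: opp run (6,6), next='.' -> no flip
Dir SW: first cell '.' (not opp) -> no flip
Dir S: first cell '.' (not opp) -> no flip
Dir SE: first cell '.' (not opp) -> no flip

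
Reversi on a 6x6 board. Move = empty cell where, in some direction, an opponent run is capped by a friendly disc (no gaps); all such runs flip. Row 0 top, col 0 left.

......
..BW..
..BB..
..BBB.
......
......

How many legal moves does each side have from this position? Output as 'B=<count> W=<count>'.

Answer: B=3 W=3

Derivation:
-- B to move --
(0,2): no bracket -> illegal
(0,3): flips 1 -> legal
(0,4): flips 1 -> legal
(1,4): flips 1 -> legal
(2,4): no bracket -> illegal
B mobility = 3
-- W to move --
(0,1): no bracket -> illegal
(0,2): no bracket -> illegal
(0,3): no bracket -> illegal
(1,1): flips 1 -> legal
(1,4): no bracket -> illegal
(2,1): no bracket -> illegal
(2,4): no bracket -> illegal
(2,5): no bracket -> illegal
(3,1): flips 1 -> legal
(3,5): no bracket -> illegal
(4,1): no bracket -> illegal
(4,2): no bracket -> illegal
(4,3): flips 2 -> legal
(4,4): no bracket -> illegal
(4,5): no bracket -> illegal
W mobility = 3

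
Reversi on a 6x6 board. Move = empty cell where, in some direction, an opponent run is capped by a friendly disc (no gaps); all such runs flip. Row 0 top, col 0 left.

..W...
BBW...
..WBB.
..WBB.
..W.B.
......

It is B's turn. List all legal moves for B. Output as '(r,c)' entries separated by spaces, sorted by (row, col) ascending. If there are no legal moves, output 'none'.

(0,1): flips 1 -> legal
(0,3): no bracket -> illegal
(1,3): flips 1 -> legal
(2,1): flips 1 -> legal
(3,1): flips 1 -> legal
(4,1): flips 1 -> legal
(4,3): no bracket -> illegal
(5,1): flips 1 -> legal
(5,2): no bracket -> illegal
(5,3): no bracket -> illegal

Answer: (0,1) (1,3) (2,1) (3,1) (4,1) (5,1)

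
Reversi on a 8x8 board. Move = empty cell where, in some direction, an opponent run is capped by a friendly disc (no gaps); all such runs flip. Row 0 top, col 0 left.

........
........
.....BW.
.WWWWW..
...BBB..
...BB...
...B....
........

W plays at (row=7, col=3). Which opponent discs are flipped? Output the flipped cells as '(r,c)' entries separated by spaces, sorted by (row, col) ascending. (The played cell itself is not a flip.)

Dir NW: first cell '.' (not opp) -> no flip
Dir N: opp run (6,3) (5,3) (4,3) capped by W -> flip
Dir NE: first cell '.' (not opp) -> no flip
Dir W: first cell '.' (not opp) -> no flip
Dir E: first cell '.' (not opp) -> no flip
Dir SW: edge -> no flip
Dir S: edge -> no flip
Dir SE: edge -> no flip

Answer: (4,3) (5,3) (6,3)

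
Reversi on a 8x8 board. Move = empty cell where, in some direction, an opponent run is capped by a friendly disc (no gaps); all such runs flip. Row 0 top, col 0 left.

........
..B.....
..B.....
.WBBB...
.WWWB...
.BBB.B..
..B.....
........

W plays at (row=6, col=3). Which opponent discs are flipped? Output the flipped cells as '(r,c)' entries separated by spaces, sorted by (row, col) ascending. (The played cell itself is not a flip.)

Dir NW: opp run (5,2) capped by W -> flip
Dir N: opp run (5,3) capped by W -> flip
Dir NE: first cell '.' (not opp) -> no flip
Dir W: opp run (6,2), next='.' -> no flip
Dir E: first cell '.' (not opp) -> no flip
Dir SW: first cell '.' (not opp) -> no flip
Dir S: first cell '.' (not opp) -> no flip
Dir SE: first cell '.' (not opp) -> no flip

Answer: (5,2) (5,3)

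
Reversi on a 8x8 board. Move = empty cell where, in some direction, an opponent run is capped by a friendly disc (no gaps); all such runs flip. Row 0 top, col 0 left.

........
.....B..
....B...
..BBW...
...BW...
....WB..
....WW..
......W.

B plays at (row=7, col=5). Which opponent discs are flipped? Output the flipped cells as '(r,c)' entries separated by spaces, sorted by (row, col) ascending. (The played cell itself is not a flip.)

Dir NW: opp run (6,4), next='.' -> no flip
Dir N: opp run (6,5) capped by B -> flip
Dir NE: first cell '.' (not opp) -> no flip
Dir W: first cell '.' (not opp) -> no flip
Dir E: opp run (7,6), next='.' -> no flip
Dir SW: edge -> no flip
Dir S: edge -> no flip
Dir SE: edge -> no flip

Answer: (6,5)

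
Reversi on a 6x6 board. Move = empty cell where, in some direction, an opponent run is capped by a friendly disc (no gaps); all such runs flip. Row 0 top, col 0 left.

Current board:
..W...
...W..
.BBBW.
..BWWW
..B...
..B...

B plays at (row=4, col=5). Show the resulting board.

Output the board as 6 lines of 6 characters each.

Answer: ..W...
...W..
.BBBW.
..BWBW
..B..B
..B...

Derivation:
Place B at (4,5); scan 8 dirs for brackets.
Dir NW: opp run (3,4) capped by B -> flip
Dir N: opp run (3,5), next='.' -> no flip
Dir NE: edge -> no flip
Dir W: first cell '.' (not opp) -> no flip
Dir E: edge -> no flip
Dir SW: first cell '.' (not opp) -> no flip
Dir S: first cell '.' (not opp) -> no flip
Dir SE: edge -> no flip
All flips: (3,4)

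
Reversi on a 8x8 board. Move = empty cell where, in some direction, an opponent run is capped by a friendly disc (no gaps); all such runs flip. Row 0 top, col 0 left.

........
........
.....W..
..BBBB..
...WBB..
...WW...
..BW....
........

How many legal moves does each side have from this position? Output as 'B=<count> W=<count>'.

-- B to move --
(1,4): no bracket -> illegal
(1,5): flips 1 -> legal
(1,6): flips 1 -> legal
(2,4): no bracket -> illegal
(2,6): no bracket -> illegal
(3,6): no bracket -> illegal
(4,2): flips 1 -> legal
(5,2): flips 1 -> legal
(5,5): no bracket -> illegal
(6,4): flips 2 -> legal
(6,5): flips 2 -> legal
(7,2): flips 2 -> legal
(7,3): flips 3 -> legal
(7,4): no bracket -> illegal
B mobility = 8
-- W to move --
(2,1): flips 1 -> legal
(2,2): no bracket -> illegal
(2,3): flips 1 -> legal
(2,4): flips 2 -> legal
(2,6): flips 2 -> legal
(3,1): no bracket -> illegal
(3,6): flips 1 -> legal
(4,1): no bracket -> illegal
(4,2): no bracket -> illegal
(4,6): flips 2 -> legal
(5,1): no bracket -> illegal
(5,2): no bracket -> illegal
(5,5): flips 2 -> legal
(5,6): no bracket -> illegal
(6,1): flips 1 -> legal
(7,1): flips 1 -> legal
(7,2): no bracket -> illegal
(7,3): no bracket -> illegal
W mobility = 9

Answer: B=8 W=9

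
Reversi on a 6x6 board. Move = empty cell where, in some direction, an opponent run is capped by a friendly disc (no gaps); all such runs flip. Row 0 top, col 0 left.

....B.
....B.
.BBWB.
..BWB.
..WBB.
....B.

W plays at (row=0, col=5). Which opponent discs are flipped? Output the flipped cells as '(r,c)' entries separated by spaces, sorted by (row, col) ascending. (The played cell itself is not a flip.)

Dir NW: edge -> no flip
Dir N: edge -> no flip
Dir NE: edge -> no flip
Dir W: opp run (0,4), next='.' -> no flip
Dir E: edge -> no flip
Dir SW: opp run (1,4) capped by W -> flip
Dir S: first cell '.' (not opp) -> no flip
Dir SE: edge -> no flip

Answer: (1,4)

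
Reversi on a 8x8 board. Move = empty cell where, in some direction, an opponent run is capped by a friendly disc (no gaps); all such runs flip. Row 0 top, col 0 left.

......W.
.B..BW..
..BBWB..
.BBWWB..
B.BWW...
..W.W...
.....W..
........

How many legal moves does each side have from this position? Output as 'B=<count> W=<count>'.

-- B to move --
(0,4): no bracket -> illegal
(0,5): flips 1 -> legal
(0,7): no bracket -> illegal
(1,3): flips 1 -> legal
(1,6): flips 1 -> legal
(1,7): no bracket -> illegal
(2,6): no bracket -> illegal
(4,1): no bracket -> illegal
(4,5): flips 3 -> legal
(5,1): no bracket -> illegal
(5,3): flips 3 -> legal
(5,5): flips 2 -> legal
(5,6): no bracket -> illegal
(6,1): flips 3 -> legal
(6,2): flips 1 -> legal
(6,3): no bracket -> illegal
(6,4): flips 4 -> legal
(6,6): no bracket -> illegal
(7,4): no bracket -> illegal
(7,5): no bracket -> illegal
(7,6): flips 3 -> legal
B mobility = 10
-- W to move --
(0,0): flips 2 -> legal
(0,1): no bracket -> illegal
(0,2): no bracket -> illegal
(0,3): no bracket -> illegal
(0,4): flips 1 -> legal
(0,5): no bracket -> illegal
(1,0): no bracket -> illegal
(1,2): flips 4 -> legal
(1,3): flips 2 -> legal
(1,6): flips 1 -> legal
(2,0): no bracket -> illegal
(2,1): flips 3 -> legal
(2,6): flips 2 -> legal
(3,0): flips 2 -> legal
(3,6): flips 1 -> legal
(4,1): flips 1 -> legal
(4,5): flips 2 -> legal
(4,6): flips 1 -> legal
(5,0): no bracket -> illegal
(5,1): flips 1 -> legal
(5,3): no bracket -> illegal
W mobility = 13

Answer: B=10 W=13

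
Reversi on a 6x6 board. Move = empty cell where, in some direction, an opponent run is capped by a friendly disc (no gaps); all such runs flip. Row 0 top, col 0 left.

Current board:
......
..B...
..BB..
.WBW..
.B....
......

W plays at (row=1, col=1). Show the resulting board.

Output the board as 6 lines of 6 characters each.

Answer: ......
.WB...
..WB..
.WBW..
.B....
......

Derivation:
Place W at (1,1); scan 8 dirs for brackets.
Dir NW: first cell '.' (not opp) -> no flip
Dir N: first cell '.' (not opp) -> no flip
Dir NE: first cell '.' (not opp) -> no flip
Dir W: first cell '.' (not opp) -> no flip
Dir E: opp run (1,2), next='.' -> no flip
Dir SW: first cell '.' (not opp) -> no flip
Dir S: first cell '.' (not opp) -> no flip
Dir SE: opp run (2,2) capped by W -> flip
All flips: (2,2)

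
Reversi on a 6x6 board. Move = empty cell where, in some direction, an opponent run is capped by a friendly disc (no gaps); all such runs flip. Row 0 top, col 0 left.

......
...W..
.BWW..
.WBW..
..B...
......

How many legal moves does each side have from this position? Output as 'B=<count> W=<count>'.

-- B to move --
(0,2): no bracket -> illegal
(0,3): no bracket -> illegal
(0,4): no bracket -> illegal
(1,1): no bracket -> illegal
(1,2): flips 1 -> legal
(1,4): flips 1 -> legal
(2,0): flips 1 -> legal
(2,4): flips 3 -> legal
(3,0): flips 1 -> legal
(3,4): flips 1 -> legal
(4,0): no bracket -> illegal
(4,1): flips 1 -> legal
(4,3): no bracket -> illegal
(4,4): no bracket -> illegal
B mobility = 7
-- W to move --
(1,0): no bracket -> illegal
(1,1): flips 1 -> legal
(1,2): no bracket -> illegal
(2,0): flips 1 -> legal
(3,0): no bracket -> illegal
(4,1): flips 1 -> legal
(4,3): no bracket -> illegal
(5,1): flips 1 -> legal
(5,2): flips 2 -> legal
(5,3): flips 1 -> legal
W mobility = 6

Answer: B=7 W=6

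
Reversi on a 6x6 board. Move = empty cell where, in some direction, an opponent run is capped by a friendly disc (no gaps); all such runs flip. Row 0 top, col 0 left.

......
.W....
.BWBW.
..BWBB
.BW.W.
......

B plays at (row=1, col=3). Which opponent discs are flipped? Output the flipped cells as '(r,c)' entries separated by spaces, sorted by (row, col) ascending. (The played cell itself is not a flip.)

Dir NW: first cell '.' (not opp) -> no flip
Dir N: first cell '.' (not opp) -> no flip
Dir NE: first cell '.' (not opp) -> no flip
Dir W: first cell '.' (not opp) -> no flip
Dir E: first cell '.' (not opp) -> no flip
Dir SW: opp run (2,2), next='.' -> no flip
Dir S: first cell 'B' (not opp) -> no flip
Dir SE: opp run (2,4) capped by B -> flip

Answer: (2,4)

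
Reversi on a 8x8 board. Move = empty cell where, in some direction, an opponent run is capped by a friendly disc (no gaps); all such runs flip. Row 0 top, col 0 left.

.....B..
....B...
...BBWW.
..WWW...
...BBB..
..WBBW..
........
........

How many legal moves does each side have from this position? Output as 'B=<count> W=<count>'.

Answer: B=12 W=11

Derivation:
-- B to move --
(1,5): no bracket -> illegal
(1,6): flips 2 -> legal
(1,7): no bracket -> illegal
(2,1): flips 1 -> legal
(2,2): flips 1 -> legal
(2,7): flips 2 -> legal
(3,1): no bracket -> illegal
(3,5): no bracket -> illegal
(3,6): flips 1 -> legal
(3,7): no bracket -> illegal
(4,1): flips 1 -> legal
(4,2): flips 1 -> legal
(4,6): no bracket -> illegal
(5,1): flips 1 -> legal
(5,6): flips 1 -> legal
(6,1): flips 1 -> legal
(6,2): no bracket -> illegal
(6,3): no bracket -> illegal
(6,4): no bracket -> illegal
(6,5): flips 1 -> legal
(6,6): flips 1 -> legal
B mobility = 12
-- W to move --
(0,3): flips 1 -> legal
(0,4): flips 2 -> legal
(0,6): no bracket -> illegal
(1,2): flips 1 -> legal
(1,3): flips 1 -> legal
(1,5): flips 1 -> legal
(1,6): no bracket -> illegal
(2,2): flips 2 -> legal
(3,5): flips 1 -> legal
(3,6): no bracket -> illegal
(4,2): no bracket -> illegal
(4,6): no bracket -> illegal
(5,6): flips 1 -> legal
(6,2): no bracket -> illegal
(6,3): flips 2 -> legal
(6,4): flips 2 -> legal
(6,5): flips 2 -> legal
W mobility = 11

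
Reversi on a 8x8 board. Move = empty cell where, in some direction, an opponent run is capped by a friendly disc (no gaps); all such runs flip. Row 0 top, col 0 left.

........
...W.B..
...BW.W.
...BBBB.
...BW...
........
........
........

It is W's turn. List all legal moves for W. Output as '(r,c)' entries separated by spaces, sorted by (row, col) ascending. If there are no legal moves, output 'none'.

(0,4): flips 1 -> legal
(0,5): no bracket -> illegal
(0,6): flips 1 -> legal
(1,2): no bracket -> illegal
(1,4): no bracket -> illegal
(1,6): no bracket -> illegal
(2,2): flips 2 -> legal
(2,5): no bracket -> illegal
(2,7): no bracket -> illegal
(3,2): no bracket -> illegal
(3,7): no bracket -> illegal
(4,2): flips 2 -> legal
(4,5): no bracket -> illegal
(4,6): flips 2 -> legal
(4,7): no bracket -> illegal
(5,2): no bracket -> illegal
(5,3): flips 3 -> legal
(5,4): no bracket -> illegal

Answer: (0,4) (0,6) (2,2) (4,2) (4,6) (5,3)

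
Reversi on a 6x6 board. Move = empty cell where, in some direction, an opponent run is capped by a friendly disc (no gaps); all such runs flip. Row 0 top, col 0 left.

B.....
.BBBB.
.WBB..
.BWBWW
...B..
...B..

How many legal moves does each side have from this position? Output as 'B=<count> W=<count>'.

Answer: B=7 W=9

Derivation:
-- B to move --
(1,0): flips 2 -> legal
(2,0): flips 1 -> legal
(2,4): no bracket -> illegal
(2,5): flips 1 -> legal
(3,0): flips 1 -> legal
(4,1): flips 1 -> legal
(4,2): flips 1 -> legal
(4,4): no bracket -> illegal
(4,5): flips 1 -> legal
B mobility = 7
-- W to move --
(0,1): flips 3 -> legal
(0,2): flips 2 -> legal
(0,3): flips 1 -> legal
(0,4): no bracket -> illegal
(0,5): flips 2 -> legal
(1,0): no bracket -> illegal
(1,5): no bracket -> illegal
(2,0): no bracket -> illegal
(2,4): flips 2 -> legal
(2,5): no bracket -> illegal
(3,0): flips 1 -> legal
(4,0): no bracket -> illegal
(4,1): flips 1 -> legal
(4,2): no bracket -> illegal
(4,4): no bracket -> illegal
(5,2): flips 1 -> legal
(5,4): flips 1 -> legal
W mobility = 9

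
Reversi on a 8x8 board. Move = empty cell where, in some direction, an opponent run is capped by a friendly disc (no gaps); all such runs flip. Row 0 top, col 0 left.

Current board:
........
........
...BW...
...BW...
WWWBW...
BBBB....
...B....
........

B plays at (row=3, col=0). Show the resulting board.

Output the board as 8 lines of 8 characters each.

Answer: ........
........
...BW...
B..BW...
BBWBW...
BBBB....
...B....
........

Derivation:
Place B at (3,0); scan 8 dirs for brackets.
Dir NW: edge -> no flip
Dir N: first cell '.' (not opp) -> no flip
Dir NE: first cell '.' (not opp) -> no flip
Dir W: edge -> no flip
Dir E: first cell '.' (not opp) -> no flip
Dir SW: edge -> no flip
Dir S: opp run (4,0) capped by B -> flip
Dir SE: opp run (4,1) capped by B -> flip
All flips: (4,0) (4,1)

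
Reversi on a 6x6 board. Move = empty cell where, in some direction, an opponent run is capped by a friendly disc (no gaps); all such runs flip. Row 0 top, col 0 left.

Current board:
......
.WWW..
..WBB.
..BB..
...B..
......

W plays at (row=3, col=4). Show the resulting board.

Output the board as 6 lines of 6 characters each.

Place W at (3,4); scan 8 dirs for brackets.
Dir NW: opp run (2,3) capped by W -> flip
Dir N: opp run (2,4), next='.' -> no flip
Dir NE: first cell '.' (not opp) -> no flip
Dir W: opp run (3,3) (3,2), next='.' -> no flip
Dir E: first cell '.' (not opp) -> no flip
Dir SW: opp run (4,3), next='.' -> no flip
Dir S: first cell '.' (not opp) -> no flip
Dir SE: first cell '.' (not opp) -> no flip
All flips: (2,3)

Answer: ......
.WWW..
..WWB.
..BBW.
...B..
......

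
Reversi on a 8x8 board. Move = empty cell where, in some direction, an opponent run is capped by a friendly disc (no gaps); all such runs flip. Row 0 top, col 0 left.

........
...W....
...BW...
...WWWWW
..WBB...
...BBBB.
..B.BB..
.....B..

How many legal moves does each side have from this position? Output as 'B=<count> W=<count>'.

Answer: B=8 W=8

Derivation:
-- B to move --
(0,2): no bracket -> illegal
(0,3): flips 1 -> legal
(0,4): no bracket -> illegal
(1,2): no bracket -> illegal
(1,4): flips 2 -> legal
(1,5): no bracket -> illegal
(2,2): flips 1 -> legal
(2,5): flips 2 -> legal
(2,6): flips 1 -> legal
(2,7): no bracket -> illegal
(3,1): flips 1 -> legal
(3,2): no bracket -> illegal
(4,1): flips 1 -> legal
(4,5): flips 1 -> legal
(4,6): no bracket -> illegal
(4,7): no bracket -> illegal
(5,1): no bracket -> illegal
(5,2): no bracket -> illegal
B mobility = 8
-- W to move --
(1,2): flips 1 -> legal
(1,4): no bracket -> illegal
(2,2): flips 1 -> legal
(3,2): no bracket -> illegal
(4,5): flips 2 -> legal
(4,6): no bracket -> illegal
(4,7): no bracket -> illegal
(5,1): no bracket -> illegal
(5,2): flips 1 -> legal
(5,7): no bracket -> illegal
(6,1): no bracket -> illegal
(6,3): flips 2 -> legal
(6,6): flips 2 -> legal
(6,7): no bracket -> illegal
(7,1): flips 3 -> legal
(7,2): no bracket -> illegal
(7,3): no bracket -> illegal
(7,4): flips 3 -> legal
(7,6): no bracket -> illegal
W mobility = 8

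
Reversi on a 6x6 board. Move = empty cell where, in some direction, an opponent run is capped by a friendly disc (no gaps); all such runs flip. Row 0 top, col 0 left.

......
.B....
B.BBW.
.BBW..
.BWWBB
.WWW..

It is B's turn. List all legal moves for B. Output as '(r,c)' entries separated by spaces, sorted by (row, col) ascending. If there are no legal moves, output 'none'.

Answer: (2,5) (3,4) (5,4)

Derivation:
(1,3): no bracket -> illegal
(1,4): no bracket -> illegal
(1,5): no bracket -> illegal
(2,5): flips 1 -> legal
(3,4): flips 1 -> legal
(3,5): no bracket -> illegal
(4,0): no bracket -> illegal
(5,0): no bracket -> illegal
(5,4): flips 1 -> legal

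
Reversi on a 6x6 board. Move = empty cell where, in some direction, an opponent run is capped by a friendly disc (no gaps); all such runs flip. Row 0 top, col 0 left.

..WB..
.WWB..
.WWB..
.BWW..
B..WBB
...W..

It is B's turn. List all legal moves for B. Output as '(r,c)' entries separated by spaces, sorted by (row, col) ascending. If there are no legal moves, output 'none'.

(0,0): flips 3 -> legal
(0,1): flips 4 -> legal
(1,0): flips 2 -> legal
(2,0): flips 2 -> legal
(2,4): no bracket -> illegal
(3,0): flips 2 -> legal
(3,4): flips 2 -> legal
(4,1): flips 1 -> legal
(4,2): flips 1 -> legal
(5,2): no bracket -> illegal
(5,4): no bracket -> illegal

Answer: (0,0) (0,1) (1,0) (2,0) (3,0) (3,4) (4,1) (4,2)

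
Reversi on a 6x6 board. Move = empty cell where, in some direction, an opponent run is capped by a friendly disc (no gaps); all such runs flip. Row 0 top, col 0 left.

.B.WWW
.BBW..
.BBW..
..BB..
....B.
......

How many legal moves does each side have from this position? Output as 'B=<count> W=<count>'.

-- B to move --
(0,2): no bracket -> illegal
(1,4): flips 2 -> legal
(1,5): no bracket -> illegal
(2,4): flips 1 -> legal
(3,4): flips 1 -> legal
B mobility = 3
-- W to move --
(0,0): no bracket -> illegal
(0,2): no bracket -> illegal
(1,0): flips 2 -> legal
(2,0): flips 2 -> legal
(2,4): no bracket -> illegal
(3,0): flips 2 -> legal
(3,1): flips 1 -> legal
(3,4): no bracket -> illegal
(3,5): no bracket -> illegal
(4,1): flips 1 -> legal
(4,2): no bracket -> illegal
(4,3): flips 1 -> legal
(4,5): no bracket -> illegal
(5,3): no bracket -> illegal
(5,4): no bracket -> illegal
(5,5): no bracket -> illegal
W mobility = 6

Answer: B=3 W=6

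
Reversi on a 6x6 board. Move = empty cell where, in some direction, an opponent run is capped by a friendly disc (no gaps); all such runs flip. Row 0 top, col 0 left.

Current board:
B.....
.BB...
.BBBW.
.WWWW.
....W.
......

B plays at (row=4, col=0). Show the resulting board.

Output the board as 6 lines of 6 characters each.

Answer: B.....
.BB...
.BBBW.
.BWWW.
B...W.
......

Derivation:
Place B at (4,0); scan 8 dirs for brackets.
Dir NW: edge -> no flip
Dir N: first cell '.' (not opp) -> no flip
Dir NE: opp run (3,1) capped by B -> flip
Dir W: edge -> no flip
Dir E: first cell '.' (not opp) -> no flip
Dir SW: edge -> no flip
Dir S: first cell '.' (not opp) -> no flip
Dir SE: first cell '.' (not opp) -> no flip
All flips: (3,1)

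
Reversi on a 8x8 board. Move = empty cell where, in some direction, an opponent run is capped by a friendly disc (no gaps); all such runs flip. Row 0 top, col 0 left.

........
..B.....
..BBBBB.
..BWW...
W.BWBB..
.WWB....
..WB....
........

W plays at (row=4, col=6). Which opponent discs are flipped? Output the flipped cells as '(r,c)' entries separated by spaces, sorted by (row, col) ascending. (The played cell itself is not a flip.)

Answer: (4,4) (4,5)

Derivation:
Dir NW: first cell '.' (not opp) -> no flip
Dir N: first cell '.' (not opp) -> no flip
Dir NE: first cell '.' (not opp) -> no flip
Dir W: opp run (4,5) (4,4) capped by W -> flip
Dir E: first cell '.' (not opp) -> no flip
Dir SW: first cell '.' (not opp) -> no flip
Dir S: first cell '.' (not opp) -> no flip
Dir SE: first cell '.' (not opp) -> no flip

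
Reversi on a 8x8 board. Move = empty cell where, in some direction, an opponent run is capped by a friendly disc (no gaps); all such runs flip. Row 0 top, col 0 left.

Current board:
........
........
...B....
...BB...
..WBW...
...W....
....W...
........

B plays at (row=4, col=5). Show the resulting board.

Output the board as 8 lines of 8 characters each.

Answer: ........
........
...B....
...BB...
..WBBB..
...W....
....W...
........

Derivation:
Place B at (4,5); scan 8 dirs for brackets.
Dir NW: first cell 'B' (not opp) -> no flip
Dir N: first cell '.' (not opp) -> no flip
Dir NE: first cell '.' (not opp) -> no flip
Dir W: opp run (4,4) capped by B -> flip
Dir E: first cell '.' (not opp) -> no flip
Dir SW: first cell '.' (not opp) -> no flip
Dir S: first cell '.' (not opp) -> no flip
Dir SE: first cell '.' (not opp) -> no flip
All flips: (4,4)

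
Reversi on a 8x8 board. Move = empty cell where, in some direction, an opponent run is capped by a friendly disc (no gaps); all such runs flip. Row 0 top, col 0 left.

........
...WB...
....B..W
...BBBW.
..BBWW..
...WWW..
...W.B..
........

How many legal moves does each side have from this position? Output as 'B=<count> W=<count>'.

-- B to move --
(0,2): flips 1 -> legal
(0,3): no bracket -> illegal
(0,4): no bracket -> illegal
(1,2): flips 1 -> legal
(1,6): no bracket -> illegal
(1,7): no bracket -> illegal
(2,2): no bracket -> illegal
(2,3): no bracket -> illegal
(2,5): no bracket -> illegal
(2,6): no bracket -> illegal
(3,7): flips 1 -> legal
(4,6): flips 2 -> legal
(4,7): no bracket -> illegal
(5,2): no bracket -> illegal
(5,6): flips 1 -> legal
(6,2): flips 2 -> legal
(6,4): flips 3 -> legal
(6,6): flips 2 -> legal
(7,2): no bracket -> illegal
(7,3): flips 2 -> legal
(7,4): no bracket -> illegal
B mobility = 9
-- W to move --
(0,3): no bracket -> illegal
(0,4): flips 3 -> legal
(0,5): no bracket -> illegal
(1,5): flips 1 -> legal
(2,2): flips 1 -> legal
(2,3): flips 3 -> legal
(2,5): flips 1 -> legal
(2,6): flips 1 -> legal
(3,1): flips 1 -> legal
(3,2): flips 4 -> legal
(4,1): flips 2 -> legal
(4,6): flips 2 -> legal
(5,1): no bracket -> illegal
(5,2): no bracket -> illegal
(5,6): no bracket -> illegal
(6,4): no bracket -> illegal
(6,6): no bracket -> illegal
(7,4): no bracket -> illegal
(7,5): flips 1 -> legal
(7,6): flips 1 -> legal
W mobility = 12

Answer: B=9 W=12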